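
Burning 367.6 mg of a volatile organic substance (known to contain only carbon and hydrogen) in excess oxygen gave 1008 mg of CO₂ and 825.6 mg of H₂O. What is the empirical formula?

CH4

mol C = 1.008 g CO₂ ÷ 44.009 g/mol = 0.022904 mol
mol H = 2 × 0.8256 g H₂O ÷ 18.015 g/mol = 0.091657 mol
Divide by the smallest (0.022904 mol): C 1.000, H 4.002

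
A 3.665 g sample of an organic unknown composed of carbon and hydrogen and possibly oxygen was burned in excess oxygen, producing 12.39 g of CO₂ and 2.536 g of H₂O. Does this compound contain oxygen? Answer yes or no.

no

mol C = 12.39 g CO₂ ÷ 44.009 g/mol = 0.28153 mol
mol H = 2 × 2.536 g H₂O ÷ 18.015 g/mol = 0.28154 mol
C and H together account for 3.6653 g — essentially the entire 3.665 g sample — so the compound contains no oxygen.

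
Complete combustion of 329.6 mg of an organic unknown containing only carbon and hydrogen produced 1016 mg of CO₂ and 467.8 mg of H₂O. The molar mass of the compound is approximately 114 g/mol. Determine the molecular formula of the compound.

mol C = 1.016 g CO₂ ÷ 44.009 g/mol = 0.023086 mol
mol H = 2 × 0.4678 g H₂O ÷ 18.015 g/mol = 0.051934 mol
Divide by the smallest (0.023086 mol): C 1.000, H 2.250
Multiplying each by 4 gives whole numbers: C 4.00, H 9.00
Empirical formula: C4H9
Empirical-formula mass = 57.12 g/mol; 114 ÷ 57.12 ≈ 2, so the molecular formula is C8H18.

C8H18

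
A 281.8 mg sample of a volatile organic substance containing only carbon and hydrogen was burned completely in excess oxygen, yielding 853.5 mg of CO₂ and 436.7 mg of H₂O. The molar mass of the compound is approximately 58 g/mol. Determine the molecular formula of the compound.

mol C = 0.8535 g CO₂ ÷ 44.009 g/mol = 0.019394 mol
mol H = 2 × 0.4367 g H₂O ÷ 18.015 g/mol = 0.048482 mol
Divide by the smallest (0.019394 mol): C 1.000, H 2.500
Multiplying each by 2 gives whole numbers: C 2.00, H 5.00
Empirical formula: C2H5
Empirical-formula mass = 29.06 g/mol; 58 ÷ 29.06 ≈ 2, so the molecular formula is C4H10.

C4H10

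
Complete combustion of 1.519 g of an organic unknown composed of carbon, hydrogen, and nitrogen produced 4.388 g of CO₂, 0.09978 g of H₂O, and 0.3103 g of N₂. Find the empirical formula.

mol C = 4.388 g CO₂ ÷ 44.009 g/mol = 0.099707 mol
mol H = 2 × 0.09978 g H₂O ÷ 18.015 g/mol = 0.011077 mol
mol N = 2 × 0.3103 g N₂ ÷ 28.014 g/mol = 0.022153 mol
Divide by the smallest (0.011077 mol): C 9.001, H 1.000, N 2.000

C9HN2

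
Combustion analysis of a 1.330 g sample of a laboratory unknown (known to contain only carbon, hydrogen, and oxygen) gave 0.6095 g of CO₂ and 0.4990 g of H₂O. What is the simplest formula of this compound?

mol C = 0.6095 g CO₂ ÷ 44.009 g/mol = 0.013849 mol
mol H = 2 × 0.4990 g H₂O ÷ 18.015 g/mol = 0.055398 mol
mass O = 1.330 − (0.16635 + 0.055841) = 1.1078 g → mol O = 1.1078 ÷ 15.999 = 0.069243 mol
Divide by the smallest (0.013849 mol): C 1.000, H 4.000, O 5.000

CH4O5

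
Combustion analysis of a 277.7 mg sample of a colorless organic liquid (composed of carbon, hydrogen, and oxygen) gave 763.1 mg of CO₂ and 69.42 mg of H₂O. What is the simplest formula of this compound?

C9H4O2

mol C = 0.7631 g CO₂ ÷ 44.009 g/mol = 0.017340 mol
mol H = 2 × 0.06942 g H₂O ÷ 18.015 g/mol = 0.0077069 mol
mass O = 0.2777 − (0.20827 + 0.0077686) = 0.061665 g → mol O = 0.061665 ÷ 15.999 = 0.0038543 mol
Divide by the smallest (0.0038543 mol): C 4.499, H 2.000, O 1.000
Multiplying each by 2 gives whole numbers: C 9.00, H 4.00, O 2.00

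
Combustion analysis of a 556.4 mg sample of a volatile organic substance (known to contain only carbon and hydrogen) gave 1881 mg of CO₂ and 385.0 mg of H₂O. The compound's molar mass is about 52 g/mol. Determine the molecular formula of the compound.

C4H4

mol C = 1.881 g CO₂ ÷ 44.009 g/mol = 0.042741 mol
mol H = 2 × 0.3850 g H₂O ÷ 18.015 g/mol = 0.042742 mol
Divide by the smallest (0.042741 mol): C 1.000, H 1.000
Empirical formula: CH
Empirical-formula mass = 13.02 g/mol; 52 ÷ 13.02 ≈ 4, so the molecular formula is C4H4.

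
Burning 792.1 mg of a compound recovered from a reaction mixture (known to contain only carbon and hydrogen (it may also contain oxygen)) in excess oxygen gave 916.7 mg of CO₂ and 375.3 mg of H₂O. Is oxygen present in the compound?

mol C = 0.9167 g CO₂ ÷ 44.009 g/mol = 0.020830 mol
mol H = 2 × 0.3753 g H₂O ÷ 18.015 g/mol = 0.041665 mol
C and H account for only 0.29219 g of the 0.7921 g sample; the remaining 0.49991 g must be oxygen.

yes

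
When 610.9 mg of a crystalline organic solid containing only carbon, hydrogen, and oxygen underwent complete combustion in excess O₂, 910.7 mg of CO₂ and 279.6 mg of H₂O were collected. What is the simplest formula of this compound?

C2H3O2

mol C = 0.9107 g CO₂ ÷ 44.009 g/mol = 0.020693 mol
mol H = 2 × 0.2796 g H₂O ÷ 18.015 g/mol = 0.031041 mol
mass O = 0.6109 − (0.24855 + 0.031289) = 0.33106 g → mol O = 0.33106 ÷ 15.999 = 0.020693 mol
Divide by the smallest (0.020693 mol): C 1.000, H 1.500, O 1.000
Multiplying each by 2 gives whole numbers: C 2.00, H 3.00, O 2.00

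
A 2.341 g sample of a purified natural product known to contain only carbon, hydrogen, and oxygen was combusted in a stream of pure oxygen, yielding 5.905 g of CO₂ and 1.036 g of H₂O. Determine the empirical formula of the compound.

C7H6O2

mol C = 5.905 g CO₂ ÷ 44.009 g/mol = 0.13418 mol
mol H = 2 × 1.036 g H₂O ÷ 18.015 g/mol = 0.11502 mol
mass O = 2.341 − (1.6116 + 0.11594) = 0.61346 g → mol O = 0.61346 ÷ 15.999 = 0.038344 mol
Divide by the smallest (0.038344 mol): C 3.499, H 3.000, O 1.000
Multiplying each by 2 gives whole numbers: C 7.00, H 6.00, O 2.00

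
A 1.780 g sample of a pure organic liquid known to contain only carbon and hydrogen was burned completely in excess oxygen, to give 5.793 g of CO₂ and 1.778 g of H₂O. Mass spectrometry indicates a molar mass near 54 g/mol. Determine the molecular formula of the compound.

C4H6

mol C = 5.793 g CO₂ ÷ 44.009 g/mol = 0.13163 mol
mol H = 2 × 1.778 g H₂O ÷ 18.015 g/mol = 0.19739 mol
Divide by the smallest (0.13163 mol): C 1.000, H 1.500
Multiplying each by 2 gives whole numbers: C 2.00, H 3.00
Empirical formula: C2H3
Empirical-formula mass = 27.05 g/mol; 54 ÷ 27.05 ≈ 2, so the molecular formula is C4H6.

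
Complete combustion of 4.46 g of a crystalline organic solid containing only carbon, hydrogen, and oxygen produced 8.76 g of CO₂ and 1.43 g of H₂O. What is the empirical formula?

C5H4O3

mol C = 8.76 g CO₂ ÷ 44.009 g/mol = 0.1991 mol
mol H = 2 × 1.43 g H₂O ÷ 18.015 g/mol = 0.1588 mol
mass O = 4.46 − (2.391 + 0.1600) = 1.909 g → mol O = 1.909 ÷ 15.999 = 0.1193 mol
Divide by the smallest (0.1193 mol): C 1.668, H 1.330, O 1.000
Multiplying each by 3 gives whole numbers: C 5.00, H 3.99, O 3.00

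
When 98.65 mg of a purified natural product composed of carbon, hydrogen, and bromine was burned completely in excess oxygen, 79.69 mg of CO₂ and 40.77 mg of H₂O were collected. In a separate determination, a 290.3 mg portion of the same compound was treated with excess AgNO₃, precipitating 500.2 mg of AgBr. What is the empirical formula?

C2H5Br

mol C = 0.07969 g CO₂ ÷ 44.009 g/mol = 0.0018108 mol
mol H = 2 × 0.04077 g H₂O ÷ 18.015 g/mol = 0.0045262 mol
From the AgBr data: mol Br per gram of compound = (0.5002 ÷ 187.772) ÷ 0.2903 = 0.0091763 mol/g, so in the 0.09865 g combustion sample mol Br = 0.00090524 mol
Divide by the smallest (0.00090524 mol): C 2.000, H 5.000, Br 1.000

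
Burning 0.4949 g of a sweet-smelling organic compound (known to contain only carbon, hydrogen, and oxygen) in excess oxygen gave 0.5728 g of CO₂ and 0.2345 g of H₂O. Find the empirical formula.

mol C = 0.5728 g CO₂ ÷ 44.009 g/mol = 0.013016 mol
mol H = 2 × 0.2345 g H₂O ÷ 18.015 g/mol = 0.026034 mol
mass O = 0.4949 − (0.15633 + 0.026242) = 0.31233 g → mol O = 0.31233 ÷ 15.999 = 0.019522 mol
Divide by the smallest (0.013016 mol): C 1.000, H 2.000, O 1.500
Multiplying each by 2 gives whole numbers: C 2.00, H 4.00, O 3.00

C2H4O3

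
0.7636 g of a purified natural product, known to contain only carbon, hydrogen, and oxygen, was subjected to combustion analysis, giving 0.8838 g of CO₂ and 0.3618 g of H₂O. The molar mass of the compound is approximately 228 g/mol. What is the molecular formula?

C6H12O9

mol C = 0.8838 g CO₂ ÷ 44.009 g/mol = 0.020082 mol
mol H = 2 × 0.3618 g H₂O ÷ 18.015 g/mol = 0.040167 mol
mass O = 0.7636 − (0.24121 + 0.040488) = 0.48190 g → mol O = 0.48190 ÷ 15.999 = 0.030121 mol
Divide by the smallest (0.020082 mol): C 1.000, H 2.000, O 1.500
Multiplying each by 2 gives whole numbers: C 2.00, H 4.00, O 3.00
Empirical formula: C2H4O3
Empirical-formula mass = 76.05 g/mol; 228 ÷ 76.05 ≈ 3, so the molecular formula is C6H12O9.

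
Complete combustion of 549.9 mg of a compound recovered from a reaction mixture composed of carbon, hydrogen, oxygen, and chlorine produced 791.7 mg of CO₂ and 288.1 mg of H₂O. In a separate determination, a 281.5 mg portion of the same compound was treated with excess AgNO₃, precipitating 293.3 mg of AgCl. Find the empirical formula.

C9H16Cl2O5

mol C = 0.7917 g CO₂ ÷ 44.009 g/mol = 0.017990 mol
mol H = 2 × 0.2881 g H₂O ÷ 18.015 g/mol = 0.031984 mol
From the AgCl data: mol Cl per gram of compound = (0.2933 ÷ 143.318) ÷ 0.2815 = 0.0072700 mol/g, so in the 0.5499 g combustion sample mol Cl = 0.0039978 mol
mass O = 0.5499 − (0.21607 + 0.032240 + 0.14172) = 0.15987 g → mol O = 0.15987 ÷ 15.999 = 0.0099923 mol
Divide by the smallest (0.0039978 mol): C 4.500, H 8.001, Cl 1.000, O 2.499
Multiplying each by 2 gives whole numbers: C 9.00, H 16.00, Cl 2.00, O 5.00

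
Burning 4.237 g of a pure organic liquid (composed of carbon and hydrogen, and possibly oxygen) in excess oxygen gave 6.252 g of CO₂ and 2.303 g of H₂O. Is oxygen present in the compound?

yes

mol C = 6.252 g CO₂ ÷ 44.009 g/mol = 0.14206 mol
mol H = 2 × 2.303 g H₂O ÷ 18.015 g/mol = 0.25568 mol
C and H account for only 1.9640 g of the 4.237 g sample; the remaining 2.2730 g must be oxygen.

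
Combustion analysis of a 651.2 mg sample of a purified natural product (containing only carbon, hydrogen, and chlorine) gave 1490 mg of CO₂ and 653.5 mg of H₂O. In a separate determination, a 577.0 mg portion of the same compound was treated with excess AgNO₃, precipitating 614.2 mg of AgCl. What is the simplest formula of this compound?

mol C = 1.490 g CO₂ ÷ 44.009 g/mol = 0.033857 mol
mol H = 2 × 0.6535 g H₂O ÷ 18.015 g/mol = 0.072551 mol
From the AgCl data: mol Cl per gram of compound = (0.6142 ÷ 143.318) ÷ 0.5770 = 0.0074273 mol/g, so in the 0.6512 g combustion sample mol Cl = 0.0048367 mol
Divide by the smallest (0.0048367 mol): C 7.000, H 15.000, Cl 1.000

C7H15Cl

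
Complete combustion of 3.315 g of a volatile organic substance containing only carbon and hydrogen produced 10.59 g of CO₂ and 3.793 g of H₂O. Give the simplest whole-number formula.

C4H7

mol C = 10.59 g CO₂ ÷ 44.009 g/mol = 0.24063 mol
mol H = 2 × 3.793 g H₂O ÷ 18.015 g/mol = 0.42109 mol
Divide by the smallest (0.24063 mol): C 1.000, H 1.750
Multiplying each by 4 gives whole numbers: C 4.00, H 7.00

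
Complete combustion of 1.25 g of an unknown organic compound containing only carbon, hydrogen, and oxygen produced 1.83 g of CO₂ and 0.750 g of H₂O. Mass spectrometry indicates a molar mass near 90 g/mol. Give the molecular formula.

mol C = 1.83 g CO₂ ÷ 44.009 g/mol = 0.04158 mol
mol H = 2 × 0.750 g H₂O ÷ 18.015 g/mol = 0.08326 mol
mass O = 1.25 − (0.4994 + 0.08393) = 0.6666 g → mol O = 0.6666 ÷ 15.999 = 0.04167 mol
Divide by the smallest (0.04158 mol): C 1.000, H 2.002, O 1.002
Empirical formula: CH2O
Empirical-formula mass = 30.03 g/mol; 90 ÷ 30.03 ≈ 3, so the molecular formula is C3H6O3.

C3H6O3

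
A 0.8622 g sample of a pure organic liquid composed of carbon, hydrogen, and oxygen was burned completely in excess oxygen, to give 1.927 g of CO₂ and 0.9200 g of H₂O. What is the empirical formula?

mol C = 1.927 g CO₂ ÷ 44.009 g/mol = 0.043786 mol
mol H = 2 × 0.9200 g H₂O ÷ 18.015 g/mol = 0.10214 mol
mass O = 0.8622 − (0.52592 + 0.10295) = 0.23333 g → mol O = 0.23333 ÷ 15.999 = 0.014584 mol
Divide by the smallest (0.014584 mol): C 3.002, H 7.003, O 1.000

C3H7O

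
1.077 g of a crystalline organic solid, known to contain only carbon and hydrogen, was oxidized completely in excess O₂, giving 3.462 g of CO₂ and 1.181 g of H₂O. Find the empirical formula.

mol C = 3.462 g CO₂ ÷ 44.009 g/mol = 0.078666 mol
mol H = 2 × 1.181 g H₂O ÷ 18.015 g/mol = 0.13111 mol
Divide by the smallest (0.078666 mol): C 1.000, H 1.667
Multiplying each by 3 gives whole numbers: C 3.00, H 5.00

C3H5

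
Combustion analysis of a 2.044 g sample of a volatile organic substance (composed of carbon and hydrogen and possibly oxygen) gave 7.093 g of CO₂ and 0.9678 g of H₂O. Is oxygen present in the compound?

mol C = 7.093 g CO₂ ÷ 44.009 g/mol = 0.16117 mol
mol H = 2 × 0.9678 g H₂O ÷ 18.015 g/mol = 0.10744 mol
C and H together account for 2.0441 g — essentially the entire 2.044 g sample — so the compound contains no oxygen.

no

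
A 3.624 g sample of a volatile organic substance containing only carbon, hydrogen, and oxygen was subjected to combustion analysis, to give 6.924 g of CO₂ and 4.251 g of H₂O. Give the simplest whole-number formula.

mol C = 6.924 g CO₂ ÷ 44.009 g/mol = 0.15733 mol
mol H = 2 × 4.251 g H₂O ÷ 18.015 g/mol = 0.47194 mol
mass O = 3.624 − (1.8897 + 0.47572) = 1.2586 g → mol O = 1.2586 ÷ 15.999 = 0.078666 mol
Divide by the smallest (0.078666 mol): C 2.000, H 5.999, O 1.000

C2H6O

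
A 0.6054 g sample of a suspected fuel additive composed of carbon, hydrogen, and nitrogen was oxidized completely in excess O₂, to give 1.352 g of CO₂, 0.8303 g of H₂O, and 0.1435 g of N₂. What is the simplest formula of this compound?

mol C = 1.352 g CO₂ ÷ 44.009 g/mol = 0.030721 mol
mol H = 2 × 0.8303 g H₂O ÷ 18.015 g/mol = 0.092179 mol
mol N = 2 × 0.1435 g N₂ ÷ 28.014 g/mol = 0.010245 mol
Divide by the smallest (0.010245 mol): C 2.999, H 8.998, N 1.000

C3H9N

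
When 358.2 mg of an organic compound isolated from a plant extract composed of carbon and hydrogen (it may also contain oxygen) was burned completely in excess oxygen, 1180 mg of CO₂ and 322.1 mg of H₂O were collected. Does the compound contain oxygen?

no

mol C = 1.180 g CO₂ ÷ 44.009 g/mol = 0.026813 mol
mol H = 2 × 0.3221 g H₂O ÷ 18.015 g/mol = 0.035759 mol
C and H together account for 0.35809 g — essentially the entire 0.3582 g sample — so the compound contains no oxygen.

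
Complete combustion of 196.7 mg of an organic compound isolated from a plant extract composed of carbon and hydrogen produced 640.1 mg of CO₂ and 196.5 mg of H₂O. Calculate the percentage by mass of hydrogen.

mol C = 0.6401 g CO₂ ÷ 44.009 g/mol = 0.014545 mol
mol H = 2 × 0.1965 g H₂O ÷ 18.015 g/mol = 0.021815 mol
mass % H = 0.021990 g ÷ 0.1967 g × 100%

11.18%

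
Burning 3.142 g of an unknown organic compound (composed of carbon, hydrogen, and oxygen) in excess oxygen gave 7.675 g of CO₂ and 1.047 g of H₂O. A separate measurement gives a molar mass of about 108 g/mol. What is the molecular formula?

C6H4O2

mol C = 7.675 g CO₂ ÷ 44.009 g/mol = 0.17440 mol
mol H = 2 × 1.047 g H₂O ÷ 18.015 g/mol = 0.11624 mol
mass O = 3.142 − (2.0947 + 0.11717) = 0.93016 g → mol O = 0.93016 ÷ 15.999 = 0.058139 mol
Divide by the smallest (0.058139 mol): C 3.000, H 1.999, O 1.000
Empirical formula: C3H2O
Empirical-formula mass = 54.05 g/mol; 108 ÷ 54.05 ≈ 2, so the molecular formula is C6H4O2.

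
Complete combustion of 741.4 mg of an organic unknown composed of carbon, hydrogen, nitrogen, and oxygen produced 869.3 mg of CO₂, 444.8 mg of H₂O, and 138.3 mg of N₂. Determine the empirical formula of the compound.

C2H5NO2

mol C = 0.8693 g CO₂ ÷ 44.009 g/mol = 0.019753 mol
mol H = 2 × 0.4448 g H₂O ÷ 18.015 g/mol = 0.049381 mol
mol N = 2 × 0.1383 g N₂ ÷ 28.014 g/mol = 0.0098736 mol
mass O = 0.7414 − (0.23725 + 0.049776 + 0.13830) = 0.31607 g → mol O = 0.31607 ÷ 15.999 = 0.019756 mol
Divide by the smallest (0.0098736 mol): C 2.001, H 5.001, N 1.000, O 2.001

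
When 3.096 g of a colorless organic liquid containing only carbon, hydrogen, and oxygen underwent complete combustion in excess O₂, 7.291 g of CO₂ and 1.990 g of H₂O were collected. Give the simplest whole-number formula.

mol C = 7.291 g CO₂ ÷ 44.009 g/mol = 0.16567 mol
mol H = 2 × 1.990 g H₂O ÷ 18.015 g/mol = 0.22093 mol
mass O = 3.096 − (1.9899 + 0.22269) = 0.88344 g → mol O = 0.88344 ÷ 15.999 = 0.055218 mol
Divide by the smallest (0.055218 mol): C 3.000, H 4.001, O 1.000

C3H4O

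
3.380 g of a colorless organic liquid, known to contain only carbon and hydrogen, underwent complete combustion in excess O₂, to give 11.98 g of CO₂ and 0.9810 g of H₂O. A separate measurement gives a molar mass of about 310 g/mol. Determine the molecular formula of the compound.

mol C = 11.98 g CO₂ ÷ 44.009 g/mol = 0.27222 mol
mol H = 2 × 0.9810 g H₂O ÷ 18.015 g/mol = 0.10891 mol
Divide by the smallest (0.10891 mol): C 2.499, H 1.000
Multiplying each by 2 gives whole numbers: C 5.00, H 2.00
Empirical formula: C5H2
Empirical-formula mass = 62.07 g/mol; 310 ÷ 62.07 ≈ 5, so the molecular formula is C25H10.

C25H10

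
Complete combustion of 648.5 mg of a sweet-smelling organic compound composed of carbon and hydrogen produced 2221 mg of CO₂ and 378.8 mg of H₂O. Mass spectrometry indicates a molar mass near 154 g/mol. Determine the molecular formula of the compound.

mol C = 2.221 g CO₂ ÷ 44.009 g/mol = 0.050467 mol
mol H = 2 × 0.3788 g H₂O ÷ 18.015 g/mol = 0.042054 mol
Divide by the smallest (0.042054 mol): C 1.200, H 1.000
Multiplying each by 5 gives whole numbers: C 6.00, H 5.00
Empirical formula: C6H5
Empirical-formula mass = 77.11 g/mol; 154 ÷ 77.11 ≈ 2, so the molecular formula is C12H10.

C12H10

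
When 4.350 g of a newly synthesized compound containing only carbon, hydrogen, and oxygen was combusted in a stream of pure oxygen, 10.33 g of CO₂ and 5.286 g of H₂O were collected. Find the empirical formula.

C4H10O

mol C = 10.33 g CO₂ ÷ 44.009 g/mol = 0.23472 mol
mol H = 2 × 5.286 g H₂O ÷ 18.015 g/mol = 0.58684 mol
mass O = 4.350 − (2.8193 + 0.59154) = 0.93918 g → mol O = 0.93918 ÷ 15.999 = 0.058703 mol
Divide by the smallest (0.058703 mol): C 3.999, H 9.997, O 1.000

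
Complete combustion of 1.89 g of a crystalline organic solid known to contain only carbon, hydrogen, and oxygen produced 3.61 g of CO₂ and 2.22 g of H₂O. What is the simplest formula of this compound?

C2H6O

mol C = 3.61 g CO₂ ÷ 44.009 g/mol = 0.08203 mol
mol H = 2 × 2.22 g H₂O ÷ 18.015 g/mol = 0.2465 mol
mass O = 1.89 − (0.9852 + 0.2484) = 0.6563 g → mol O = 0.6563 ÷ 15.999 = 0.04102 mol
Divide by the smallest (0.04102 mol): C 2.000, H 6.008, O 1.000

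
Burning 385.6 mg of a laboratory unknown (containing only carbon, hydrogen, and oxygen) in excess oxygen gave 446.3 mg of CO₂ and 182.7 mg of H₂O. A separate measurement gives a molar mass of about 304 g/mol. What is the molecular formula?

mol C = 0.4463 g CO₂ ÷ 44.009 g/mol = 0.010141 mol
mol H = 2 × 0.1827 g H₂O ÷ 18.015 g/mol = 0.020283 mol
mass O = 0.3856 − (0.12180 + 0.020445) = 0.24335 g → mol O = 0.24335 ÷ 15.999 = 0.015210 mol
Divide by the smallest (0.010141 mol): C 1.000, H 2.000, O 1.500
Multiplying each by 2 gives whole numbers: C 2.00, H 4.00, O 3.00
Empirical formula: C2H4O3
Empirical-formula mass = 76.05 g/mol; 304 ÷ 76.05 ≈ 4, so the molecular formula is C8H16O12.

C8H16O12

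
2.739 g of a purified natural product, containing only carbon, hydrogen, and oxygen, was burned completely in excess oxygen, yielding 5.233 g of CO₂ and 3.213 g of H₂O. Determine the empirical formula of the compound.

C2H6O

mol C = 5.233 g CO₂ ÷ 44.009 g/mol = 0.11891 mol
mol H = 2 × 3.213 g H₂O ÷ 18.015 g/mol = 0.35670 mol
mass O = 2.739 − (1.4282 + 0.35956) = 0.95125 g → mol O = 0.95125 ÷ 15.999 = 0.059457 mol
Divide by the smallest (0.059457 mol): C 2.000, H 5.999, O 1.000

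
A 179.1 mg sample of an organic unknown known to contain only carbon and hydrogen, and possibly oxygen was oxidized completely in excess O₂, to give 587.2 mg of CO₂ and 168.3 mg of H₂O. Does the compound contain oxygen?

no

mol C = 0.5872 g CO₂ ÷ 44.009 g/mol = 0.013343 mol
mol H = 2 × 0.1683 g H₂O ÷ 18.015 g/mol = 0.018684 mol
C and H together account for 0.17909 g — essentially the entire 0.1791 g sample — so the compound contains no oxygen.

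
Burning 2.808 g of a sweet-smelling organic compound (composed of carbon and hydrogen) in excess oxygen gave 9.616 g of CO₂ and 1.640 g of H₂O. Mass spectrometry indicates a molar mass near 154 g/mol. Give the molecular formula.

C12H10

mol C = 9.616 g CO₂ ÷ 44.009 g/mol = 0.21850 mol
mol H = 2 × 1.640 g H₂O ÷ 18.015 g/mol = 0.18207 mol
Divide by the smallest (0.18207 mol): C 1.200, H 1.000
Multiplying each by 5 gives whole numbers: C 6.00, H 5.00
Empirical formula: C6H5
Empirical-formula mass = 77.11 g/mol; 154 ÷ 77.11 ≈ 2, so the molecular formula is C12H10.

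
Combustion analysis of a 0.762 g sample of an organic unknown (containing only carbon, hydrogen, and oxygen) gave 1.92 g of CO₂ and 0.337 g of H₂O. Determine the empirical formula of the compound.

C7H6O2

mol C = 1.92 g CO₂ ÷ 44.009 g/mol = 0.04363 mol
mol H = 2 × 0.337 g H₂O ÷ 18.015 g/mol = 0.03741 mol
mass O = 0.762 − (0.5240 + 0.03771) = 0.2003 g → mol O = 0.2003 ÷ 15.999 = 0.01252 mol
Divide by the smallest (0.01252 mol): C 3.485, H 2.989, O 1.000
Multiplying each by 2 gives whole numbers: C 6.97, H 5.98, O 2.00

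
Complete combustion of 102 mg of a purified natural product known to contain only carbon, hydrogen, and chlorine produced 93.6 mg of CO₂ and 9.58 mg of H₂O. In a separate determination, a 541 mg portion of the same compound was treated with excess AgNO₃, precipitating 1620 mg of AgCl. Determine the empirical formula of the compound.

C2HCl2

mol C = 0.0936 g CO₂ ÷ 44.009 g/mol = 0.002127 mol
mol H = 2 × 0.00958 g H₂O ÷ 18.015 g/mol = 0.001064 mol
From the AgCl data: mol Cl per gram of compound = (1.62 ÷ 143.318) ÷ 0.541 = 0.02089 mol/g, so in the 0.102 g combustion sample mol Cl = 0.002131 mol
Divide by the smallest (0.001064 mol): C 2.000, H 1.000, Cl 2.004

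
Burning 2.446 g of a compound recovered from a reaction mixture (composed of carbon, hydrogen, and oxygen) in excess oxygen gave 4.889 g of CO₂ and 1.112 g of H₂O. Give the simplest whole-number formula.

C9H10O5

mol C = 4.889 g CO₂ ÷ 44.009 g/mol = 0.11109 mol
mol H = 2 × 1.112 g H₂O ÷ 18.015 g/mol = 0.12345 mol
mass O = 2.446 − (1.3343 + 0.12444) = 0.98725 g → mol O = 0.98725 ÷ 15.999 = 0.061707 mol
Divide by the smallest (0.061707 mol): C 1.800, H 2.001, O 1.000
Multiplying each by 5 gives whole numbers: C 9.00, H 10.00, O 5.00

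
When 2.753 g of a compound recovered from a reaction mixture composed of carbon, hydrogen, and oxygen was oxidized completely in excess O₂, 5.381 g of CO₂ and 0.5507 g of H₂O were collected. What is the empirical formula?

mol C = 5.381 g CO₂ ÷ 44.009 g/mol = 0.12227 mol
mol H = 2 × 0.5507 g H₂O ÷ 18.015 g/mol = 0.061138 mol
mass O = 2.753 − (1.4686 + 0.061627) = 1.2228 g → mol O = 1.2228 ÷ 15.999 = 0.076429 mol
Divide by the smallest (0.061138 mol): C 2.000, H 1.000, O 1.250
Multiplying each by 4 gives whole numbers: C 8.00, H 4.00, O 5.00

C8H4O5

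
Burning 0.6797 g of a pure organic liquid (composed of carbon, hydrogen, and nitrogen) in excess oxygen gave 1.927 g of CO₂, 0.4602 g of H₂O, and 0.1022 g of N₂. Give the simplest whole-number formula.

C6H7N

mol C = 1.927 g CO₂ ÷ 44.009 g/mol = 0.043786 mol
mol H = 2 × 0.4602 g H₂O ÷ 18.015 g/mol = 0.051091 mol
mol N = 2 × 0.1022 g N₂ ÷ 28.014 g/mol = 0.0072964 mol
Divide by the smallest (0.0072964 mol): C 6.001, H 7.002, N 1.000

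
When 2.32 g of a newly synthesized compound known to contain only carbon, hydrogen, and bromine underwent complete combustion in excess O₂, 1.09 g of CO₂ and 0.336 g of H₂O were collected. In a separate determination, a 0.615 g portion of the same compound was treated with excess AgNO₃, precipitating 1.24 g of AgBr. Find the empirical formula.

C2H3Br2

mol C = 1.09 g CO₂ ÷ 44.009 g/mol = 0.02477 mol
mol H = 2 × 0.336 g H₂O ÷ 18.015 g/mol = 0.03730 mol
From the AgBr data: mol Br per gram of compound = (1.24 ÷ 187.772) ÷ 0.615 = 0.01074 mol/g, so in the 2.32 g combustion sample mol Br = 0.02491 mol
Divide by the smallest (0.02477 mol): C 1.000, H 1.506, Br 1.006
Multiplying each by 2 gives whole numbers: C 2.00, H 3.01, Br 2.01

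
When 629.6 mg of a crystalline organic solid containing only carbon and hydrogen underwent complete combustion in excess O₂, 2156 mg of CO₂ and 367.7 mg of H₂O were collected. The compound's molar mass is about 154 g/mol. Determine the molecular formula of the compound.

mol C = 2.156 g CO₂ ÷ 44.009 g/mol = 0.048990 mol
mol H = 2 × 0.3677 g H₂O ÷ 18.015 g/mol = 0.040822 mol
Divide by the smallest (0.040822 mol): C 1.200, H 1.000
Multiplying each by 5 gives whole numbers: C 6.00, H 5.00
Empirical formula: C6H5
Empirical-formula mass = 77.11 g/mol; 154 ÷ 77.11 ≈ 2, so the molecular formula is C12H10.

C12H10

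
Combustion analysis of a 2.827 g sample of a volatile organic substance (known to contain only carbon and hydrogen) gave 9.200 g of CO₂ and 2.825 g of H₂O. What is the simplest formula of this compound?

C2H3

mol C = 9.200 g CO₂ ÷ 44.009 g/mol = 0.20905 mol
mol H = 2 × 2.825 g H₂O ÷ 18.015 g/mol = 0.31363 mol
Divide by the smallest (0.20905 mol): C 1.000, H 1.500
Multiplying each by 2 gives whole numbers: C 2.00, H 3.00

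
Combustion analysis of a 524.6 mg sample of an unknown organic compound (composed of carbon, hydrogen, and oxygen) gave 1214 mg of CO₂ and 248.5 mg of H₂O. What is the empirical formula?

C8H8O3

mol C = 1.214 g CO₂ ÷ 44.009 g/mol = 0.027585 mol
mol H = 2 × 0.2485 g H₂O ÷ 18.015 g/mol = 0.027588 mol
mass O = 0.5246 − (0.33133 + 0.027809) = 0.16546 g → mol O = 0.16546 ÷ 15.999 = 0.010342 mol
Divide by the smallest (0.010342 mol): C 2.667, H 2.668, O 1.000
Multiplying each by 3 gives whole numbers: C 8.00, H 8.00, O 3.00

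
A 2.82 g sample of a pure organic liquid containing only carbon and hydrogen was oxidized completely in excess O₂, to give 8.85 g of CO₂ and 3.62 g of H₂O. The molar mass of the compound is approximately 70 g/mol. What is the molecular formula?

mol C = 8.85 g CO₂ ÷ 44.009 g/mol = 0.2011 mol
mol H = 2 × 3.62 g H₂O ÷ 18.015 g/mol = 0.4019 mol
Divide by the smallest (0.2011 mol): C 1.000, H 1.998
Empirical formula: CH2
Empirical-formula mass = 14.03 g/mol; 70 ÷ 14.03 ≈ 5, so the molecular formula is C5H10.

C5H10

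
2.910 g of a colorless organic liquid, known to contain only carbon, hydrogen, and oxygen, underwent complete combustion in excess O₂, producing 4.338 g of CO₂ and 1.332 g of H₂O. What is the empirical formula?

mol C = 4.338 g CO₂ ÷ 44.009 g/mol = 0.098571 mol
mol H = 2 × 1.332 g H₂O ÷ 18.015 g/mol = 0.14788 mol
mass O = 2.910 − (1.1839 + 0.14906) = 1.5770 g → mol O = 1.5770 ÷ 15.999 = 0.098569 mol
Divide by the smallest (0.098569 mol): C 1.000, H 1.500, O 1.000
Multiplying each by 2 gives whole numbers: C 2.00, H 3.00, O 2.00

C2H3O2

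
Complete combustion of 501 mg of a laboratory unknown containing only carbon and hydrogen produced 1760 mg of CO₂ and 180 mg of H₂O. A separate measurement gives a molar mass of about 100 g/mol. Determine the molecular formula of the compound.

C8H4

mol C = 1.76 g CO₂ ÷ 44.009 g/mol = 0.03999 mol
mol H = 2 × 0.180 g H₂O ÷ 18.015 g/mol = 0.01998 mol
Divide by the smallest (0.01998 mol): C 2.001, H 1.000
Empirical formula: C2H
Empirical-formula mass = 25.03 g/mol; 100 ÷ 25.03 ≈ 4, so the molecular formula is C8H4.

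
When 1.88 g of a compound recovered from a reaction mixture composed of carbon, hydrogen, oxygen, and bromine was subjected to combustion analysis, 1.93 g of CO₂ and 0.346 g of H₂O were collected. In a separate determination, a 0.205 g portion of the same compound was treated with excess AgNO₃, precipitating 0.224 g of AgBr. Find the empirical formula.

mol C = 1.93 g CO₂ ÷ 44.009 g/mol = 0.04385 mol
mol H = 2 × 0.346 g H₂O ÷ 18.015 g/mol = 0.03841 mol
From the AgBr data: mol Br per gram of compound = (0.224 ÷ 187.772) ÷ 0.205 = 0.005819 mol/g, so in the 1.88 g combustion sample mol Br = 0.01094 mol
mass O = 1.88 − (0.5267 + 0.03872 + 0.8742) = 0.4404 g → mol O = 0.4404 ÷ 15.999 = 0.02753 mol
Divide by the smallest (0.01094 mol): C 4.009, H 3.511, Br 1.000, O 2.516
Multiplying each by 2 gives whole numbers: C 8.02, H 7.02, Br 2.00, O 5.03

C8H7Br2O5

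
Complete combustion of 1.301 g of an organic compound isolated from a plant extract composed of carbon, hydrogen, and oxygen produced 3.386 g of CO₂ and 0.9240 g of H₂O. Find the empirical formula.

C9H12O2

mol C = 3.386 g CO₂ ÷ 44.009 g/mol = 0.076939 mol
mol H = 2 × 0.9240 g H₂O ÷ 18.015 g/mol = 0.10258 mol
mass O = 1.301 − (0.92411 + 0.10340) = 0.27349 g → mol O = 0.27349 ÷ 15.999 = 0.017094 mol
Divide by the smallest (0.017094 mol): C 4.501, H 6.001, O 1.000
Multiplying each by 2 gives whole numbers: C 9.00, H 12.00, O 2.00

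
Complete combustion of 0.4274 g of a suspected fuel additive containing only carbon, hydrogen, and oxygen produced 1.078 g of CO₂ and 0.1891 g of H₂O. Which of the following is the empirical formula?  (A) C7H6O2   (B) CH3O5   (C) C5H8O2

(A) C7H6O2

mol C = 1.078 g CO₂ ÷ 44.009 g/mol = 0.024495 mol
mol H = 2 × 0.1891 g H₂O ÷ 18.015 g/mol = 0.020994 mol
mass O = 0.4274 − (0.29421 + 0.021162) = 0.11203 g → mol O = 0.11203 ÷ 15.999 = 0.0070023 mol
Divide by the smallest (0.0070023 mol): C 3.498, H 2.998, O 1.000
Multiplying each by 2 gives whole numbers: C 7.00, H 6.00, O 2.00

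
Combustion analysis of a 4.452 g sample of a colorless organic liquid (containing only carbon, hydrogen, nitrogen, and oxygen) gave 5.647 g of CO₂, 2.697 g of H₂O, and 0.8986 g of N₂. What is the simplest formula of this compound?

C6H14N3O5

mol C = 5.647 g CO₂ ÷ 44.009 g/mol = 0.12831 mol
mol H = 2 × 2.697 g H₂O ÷ 18.015 g/mol = 0.29942 mol
mol N = 2 × 0.8986 g N₂ ÷ 28.014 g/mol = 0.064154 mol
mass O = 4.452 − (1.5412 + 0.30181 + 0.89860) = 1.7104 g → mol O = 1.7104 ÷ 15.999 = 0.10691 mol
Divide by the smallest (0.064154 mol): C 2.000, H 4.667, N 1.000, O 1.666
Multiplying each by 3 gives whole numbers: C 6.00, H 14.00, N 3.00, O 5.00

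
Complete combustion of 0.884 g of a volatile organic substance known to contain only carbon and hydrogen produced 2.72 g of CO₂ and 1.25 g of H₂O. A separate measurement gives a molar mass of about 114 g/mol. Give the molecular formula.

C8H18

mol C = 2.72 g CO₂ ÷ 44.009 g/mol = 0.06181 mol
mol H = 2 × 1.25 g H₂O ÷ 18.015 g/mol = 0.1388 mol
Divide by the smallest (0.06181 mol): C 1.000, H 2.245
Multiplying each by 4 gives whole numbers: C 4.00, H 8.98
Empirical formula: C4H9
Empirical-formula mass = 57.12 g/mol; 114 ÷ 57.12 ≈ 2, so the molecular formula is C8H18.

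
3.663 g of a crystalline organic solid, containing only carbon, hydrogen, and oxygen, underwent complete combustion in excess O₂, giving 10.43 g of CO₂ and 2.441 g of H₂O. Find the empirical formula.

C7H8O

mol C = 10.43 g CO₂ ÷ 44.009 g/mol = 0.23700 mol
mol H = 2 × 2.441 g H₂O ÷ 18.015 g/mol = 0.27100 mol
mass O = 3.663 − (2.8466 + 0.27316) = 0.54326 g → mol O = 0.54326 ÷ 15.999 = 0.033956 mol
Divide by the smallest (0.033956 mol): C 6.979, H 7.981, O 1.000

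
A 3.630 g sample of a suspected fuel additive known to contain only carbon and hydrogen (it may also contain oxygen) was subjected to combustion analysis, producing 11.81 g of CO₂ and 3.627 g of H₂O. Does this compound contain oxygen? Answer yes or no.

no

mol C = 11.81 g CO₂ ÷ 44.009 g/mol = 0.26835 mol
mol H = 2 × 3.627 g H₂O ÷ 18.015 g/mol = 0.40266 mol
C and H together account for 3.6291 g — essentially the entire 3.630 g sample — so the compound contains no oxygen.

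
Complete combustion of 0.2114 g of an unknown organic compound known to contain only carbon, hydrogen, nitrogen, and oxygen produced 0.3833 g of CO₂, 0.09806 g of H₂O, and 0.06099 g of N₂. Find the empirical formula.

C4H5N2O

mol C = 0.3833 g CO₂ ÷ 44.009 g/mol = 0.0087096 mol
mol H = 2 × 0.09806 g H₂O ÷ 18.015 g/mol = 0.010886 mol
mol N = 2 × 0.06099 g N₂ ÷ 28.014 g/mol = 0.0043543 mol
mass O = 0.2114 − (0.10461 + 0.010974 + 0.060990) = 0.034826 g → mol O = 0.034826 ÷ 15.999 = 0.0021767 mol
Divide by the smallest (0.0021767 mol): C 4.001, H 5.001, N 2.000, O 1.000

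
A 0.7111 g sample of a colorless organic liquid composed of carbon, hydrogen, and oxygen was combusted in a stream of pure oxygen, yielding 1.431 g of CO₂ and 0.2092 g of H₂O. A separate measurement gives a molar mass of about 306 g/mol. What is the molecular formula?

mol C = 1.431 g CO₂ ÷ 44.009 g/mol = 0.032516 mol
mol H = 2 × 0.2092 g H₂O ÷ 18.015 g/mol = 0.023225 mol
mass O = 0.7111 − (0.39055 + 0.023411) = 0.29714 g → mol O = 0.29714 ÷ 15.999 = 0.018572 mol
Divide by the smallest (0.018572 mol): C 1.751, H 1.251, O 1.000
Multiplying each by 4 gives whole numbers: C 7.00, H 5.00, O 4.00
Empirical formula: C7H5O4
Empirical-formula mass = 153.11 g/mol; 306 ÷ 153.11 ≈ 2, so the molecular formula is C14H10O8.

C14H10O8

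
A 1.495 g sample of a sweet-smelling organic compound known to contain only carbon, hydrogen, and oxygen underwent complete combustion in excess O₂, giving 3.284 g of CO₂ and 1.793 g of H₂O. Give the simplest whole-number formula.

mol C = 3.284 g CO₂ ÷ 44.009 g/mol = 0.074621 mol
mol H = 2 × 1.793 g H₂O ÷ 18.015 g/mol = 0.19906 mol
mass O = 1.495 − (0.89627 + 0.20065) = 0.39808 g → mol O = 0.39808 ÷ 15.999 = 0.024881 mol
Divide by the smallest (0.024881 mol): C 2.999, H 8.000, O 1.000

C3H8O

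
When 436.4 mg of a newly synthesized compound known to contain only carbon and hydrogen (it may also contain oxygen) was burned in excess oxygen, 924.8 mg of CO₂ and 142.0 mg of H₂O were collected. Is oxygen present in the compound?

mol C = 0.9248 g CO₂ ÷ 44.009 g/mol = 0.021014 mol
mol H = 2 × 0.1420 g H₂O ÷ 18.015 g/mol = 0.015765 mol
C and H account for only 0.26829 g of the 0.4364 g sample; the remaining 0.16811 g must be oxygen.

yes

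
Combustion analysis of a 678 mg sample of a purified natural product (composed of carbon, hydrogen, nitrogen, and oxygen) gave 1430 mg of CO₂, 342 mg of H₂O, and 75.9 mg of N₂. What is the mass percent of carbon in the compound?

mol C = 1.43 g CO₂ ÷ 44.009 g/mol = 0.03249 mol
mol H = 2 × 0.342 g H₂O ÷ 18.015 g/mol = 0.03797 mol
mol N = 2 × 0.0759 g N₂ ÷ 28.014 g/mol = 0.005419 mol
mass O = 0.678 − (0.3903 + 0.03827 + 0.07590) = 0.1736 g → mol O = 0.1736 ÷ 15.999 = 0.01085 mol
mass % C = 0.3903 g ÷ 0.678 g × 100%

57.6%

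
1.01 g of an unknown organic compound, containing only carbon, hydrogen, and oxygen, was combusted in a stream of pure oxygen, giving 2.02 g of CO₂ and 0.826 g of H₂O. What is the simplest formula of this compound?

C2H4O

mol C = 2.02 g CO₂ ÷ 44.009 g/mol = 0.04590 mol
mol H = 2 × 0.826 g H₂O ÷ 18.015 g/mol = 0.09170 mol
mass O = 1.01 − (0.5513 + 0.09243) = 0.3663 g → mol O = 0.3663 ÷ 15.999 = 0.02289 mol
Divide by the smallest (0.02289 mol): C 2.005, H 4.006, O 1.000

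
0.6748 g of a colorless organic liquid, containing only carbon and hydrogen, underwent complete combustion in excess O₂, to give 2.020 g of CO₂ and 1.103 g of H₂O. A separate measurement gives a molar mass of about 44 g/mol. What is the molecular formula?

mol C = 2.020 g CO₂ ÷ 44.009 g/mol = 0.045900 mol
mol H = 2 × 1.103 g H₂O ÷ 18.015 g/mol = 0.12245 mol
Divide by the smallest (0.045900 mol): C 1.000, H 2.668
Multiplying each by 3 gives whole numbers: C 3.00, H 8.00
Empirical formula: C3H8
Empirical-formula mass = 44.10 g/mol; 44 ÷ 44.10 ≈ 1, so the molecular formula is C3H8.

C3H8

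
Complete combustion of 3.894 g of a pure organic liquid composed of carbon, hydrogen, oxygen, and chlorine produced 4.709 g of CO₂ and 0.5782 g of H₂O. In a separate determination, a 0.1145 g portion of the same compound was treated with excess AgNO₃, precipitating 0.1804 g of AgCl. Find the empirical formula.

mol C = 4.709 g CO₂ ÷ 44.009 g/mol = 0.10700 mol
mol H = 2 × 0.5782 g H₂O ÷ 18.015 g/mol = 0.064191 mol
From the AgCl data: mol Cl per gram of compound = (0.1804 ÷ 143.318) ÷ 0.1145 = 0.010993 mol/g, so in the 3.894 g combustion sample mol Cl = 0.042808 mol
mass O = 3.894 − (1.2852 + 0.064704 + 1.5175) = 1.0266 g → mol O = 1.0266 ÷ 15.999 = 0.064164 mol
Divide by the smallest (0.042808 mol): C 2.500, H 1.500, Cl 1.000, O 1.499
Multiplying each by 2 gives whole numbers: C 5.00, H 3.00, Cl 2.00, O 3.00

C5H3Cl2O3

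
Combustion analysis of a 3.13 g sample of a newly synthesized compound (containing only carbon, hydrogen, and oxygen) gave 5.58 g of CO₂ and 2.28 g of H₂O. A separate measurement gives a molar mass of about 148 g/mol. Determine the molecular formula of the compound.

C6H12O4

mol C = 5.58 g CO₂ ÷ 44.009 g/mol = 0.1268 mol
mol H = 2 × 2.28 g H₂O ÷ 18.015 g/mol = 0.2531 mol
mass O = 3.13 − (1.523 + 0.2551) = 1.352 g → mol O = 1.352 ÷ 15.999 = 0.08450 mol
Divide by the smallest (0.08450 mol): C 1.500, H 2.995, O 1.000
Multiplying each by 2 gives whole numbers: C 3.00, H 5.99, O 2.00
Empirical formula: C3H6O2
Empirical-formula mass = 74.08 g/mol; 148 ÷ 74.08 ≈ 2, so the molecular formula is C6H12O4.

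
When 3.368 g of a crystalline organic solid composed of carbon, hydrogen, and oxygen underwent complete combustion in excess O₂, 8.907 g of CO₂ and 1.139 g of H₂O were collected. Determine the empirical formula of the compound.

mol C = 8.907 g CO₂ ÷ 44.009 g/mol = 0.20239 mol
mol H = 2 × 1.139 g H₂O ÷ 18.015 g/mol = 0.12645 mol
mass O = 3.368 − (2.4309 + 0.12746) = 0.80963 g → mol O = 0.80963 ÷ 15.999 = 0.050605 mol
Divide by the smallest (0.050605 mol): C 3.999, H 2.499, O 1.000
Multiplying each by 2 gives whole numbers: C 8.00, H 5.00, O 2.00

C8H5O2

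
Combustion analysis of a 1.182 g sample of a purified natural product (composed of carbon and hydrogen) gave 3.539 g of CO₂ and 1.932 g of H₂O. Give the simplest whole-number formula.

C3H8

mol C = 3.539 g CO₂ ÷ 44.009 g/mol = 0.080415 mol
mol H = 2 × 1.932 g H₂O ÷ 18.015 g/mol = 0.21449 mol
Divide by the smallest (0.080415 mol): C 1.000, H 2.667
Multiplying each by 3 gives whole numbers: C 3.00, H 8.00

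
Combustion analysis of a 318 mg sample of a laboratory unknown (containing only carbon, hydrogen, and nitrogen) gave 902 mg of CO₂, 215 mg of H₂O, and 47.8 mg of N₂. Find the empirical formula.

mol C = 0.902 g CO₂ ÷ 44.009 g/mol = 0.02050 mol
mol H = 2 × 0.215 g H₂O ÷ 18.015 g/mol = 0.02387 mol
mol N = 2 × 0.0478 g N₂ ÷ 28.014 g/mol = 0.003413 mol
Divide by the smallest (0.003413 mol): C 6.006, H 6.994, N 1.000

C6H7N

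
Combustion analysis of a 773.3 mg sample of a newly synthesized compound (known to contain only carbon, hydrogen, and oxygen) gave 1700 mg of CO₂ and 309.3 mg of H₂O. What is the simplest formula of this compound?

mol C = 1.700 g CO₂ ÷ 44.009 g/mol = 0.038628 mol
mol H = 2 × 0.3093 g H₂O ÷ 18.015 g/mol = 0.034338 mol
mass O = 0.7733 − (0.46397 + 0.034613) = 0.27472 g → mol O = 0.27472 ÷ 15.999 = 0.017171 mol
Divide by the smallest (0.017171 mol): C 2.250, H 2.000, O 1.000
Multiplying each by 4 gives whole numbers: C 9.00, H 8.00, O 4.00

C9H8O4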